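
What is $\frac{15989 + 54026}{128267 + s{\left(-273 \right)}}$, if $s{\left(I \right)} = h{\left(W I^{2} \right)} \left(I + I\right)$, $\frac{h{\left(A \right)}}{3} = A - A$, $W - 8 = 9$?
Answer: $\frac{70015}{128267} \approx 0.54585$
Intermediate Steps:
$W = 17$ ($W = 8 + 9 = 17$)
$h{\left(A \right)} = 0$ ($h{\left(A \right)} = 3 \left(A - A\right) = 3 \cdot 0 = 0$)
$s{\left(I \right)} = 0$ ($s{\left(I \right)} = 0 \left(I + I\right) = 0 \cdot 2 I = 0$)
$\frac{15989 + 54026}{128267 + s{\left(-273 \right)}} = \frac{15989 + 54026}{128267 + 0} = \frac{70015}{128267}$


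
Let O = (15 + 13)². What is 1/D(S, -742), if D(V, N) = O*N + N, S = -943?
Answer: -1/582470 ≈ -1.7168e-6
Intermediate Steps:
O = 784 (O = 28² = 784)
D(V, N) = 785*N (D(V, N) = 784*N + N = 785*N)
1/D(S, -742) = 1/(785*(-742)) = 1/(-582470) = -1/582470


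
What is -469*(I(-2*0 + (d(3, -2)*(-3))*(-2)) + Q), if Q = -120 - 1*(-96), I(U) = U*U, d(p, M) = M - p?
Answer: -410844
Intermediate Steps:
I(U) = U²
Q = -24 (Q = -120 + 96 = -24)
-469*(I(-2*0 + (d(3, -2)*(-3))*(-2)) + Q) = -469*((-2*0 + ((-2 - 1*3)*(-3))*(-2))² - 24) = -469*((0 + ((-2 - 3)*(-3))*(-2))² - 24) = -469*((0 - 5*(-3)*(-2))² - 24) = -469*((0 + 15*(-2))² - 24) = -469*((0 - 30)² - 24) = -469*((-30)² - 24) = -469*(900 - 24) = -469*876 = -410844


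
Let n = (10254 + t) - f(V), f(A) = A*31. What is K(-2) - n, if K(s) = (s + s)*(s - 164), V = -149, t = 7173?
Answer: -21382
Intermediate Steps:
K(s) = 2*s*(-164 + s) (K(s) = (2*s)*(-164 + s) = 2*s*(-164 + s))
f(A) = 31*A
n = 22046 (n = (10254 + 7173) - 31*(-149) = 17427 - 1*(-4619) = 17427 + 4619 = 22046)
K(-2) - n = 2*(-2)*(-164 - 2) - 1*22046 = 2*(-2)*(-166) - 22046 = 664 - 22046 = -21382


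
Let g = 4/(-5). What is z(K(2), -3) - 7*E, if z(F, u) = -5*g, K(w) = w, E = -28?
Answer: 200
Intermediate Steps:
g = -⅘ (g = 4*(-⅕) = -⅘ ≈ -0.80000)
z(F, u) = 4 (z(F, u) = -5*(-⅘) = 4)
z(K(2), -3) - 7*E = 4 - 7*(-28) = 4 + 196 = 200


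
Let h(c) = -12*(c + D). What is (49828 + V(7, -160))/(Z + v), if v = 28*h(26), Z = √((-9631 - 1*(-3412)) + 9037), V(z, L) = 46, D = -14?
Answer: -100545984/8127103 - 24937*√2818/8127103 ≈ -12.535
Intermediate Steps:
h(c) = 168 - 12*c (h(c) = -12*(c - 14) = -12*(-14 + c) = 168 - 12*c)
Z = √2818 (Z = √((-9631 + 3412) + 9037) = √(-6219 + 9037) = √2818 ≈ 53.085)
v = -4032 (v = 28*(168 - 12*26) = 28*(168 - 312) = 28*(-144) = -4032)
(49828 + V(7, -160))/(Z + v) = (49828 + 46)/(√2818 - 4032) = 49874/(-4032 + √2818)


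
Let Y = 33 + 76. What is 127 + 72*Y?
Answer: 7975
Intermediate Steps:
Y = 109
127 + 72*Y = 127 + 72*109 = 127 + 7848 = 7975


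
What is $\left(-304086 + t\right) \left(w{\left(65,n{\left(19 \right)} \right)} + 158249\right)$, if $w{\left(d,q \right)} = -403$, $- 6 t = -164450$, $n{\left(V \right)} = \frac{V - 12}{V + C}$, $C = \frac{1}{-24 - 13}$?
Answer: $- \frac{131017388918}{3} \approx -4.3672 \cdot 10^{10}$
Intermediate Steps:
$C = - \frac{1}{37}$ ($C = \frac{1}{-37} = - \frac{1}{37} \approx -0.027027$)
$n{\left(V \right)} = \frac{-12 + V}{- \frac{1}{37} + V}$ ($n{\left(V \right)} = \frac{V - 12}{V - \frac{1}{37}} = \frac{-12 + V}{- \frac{1}{37} + V}$)
$t = \frac{82225}{3}$ ($t = \left(- \frac{1}{6}\right) \left(-164450\right) = \frac{82225}{3} \approx 27408.0$)
$\left(-304086 + t\right) \left(w{\left(65,n{\left(19 \right)} \right)} + 158249\right) = \left(-304086 + \frac{82225}{3}\right) \left(-403 + 158249\right) = \left(- \frac{830033}{3}\right) 157846 = - \frac{131017388918}{3}$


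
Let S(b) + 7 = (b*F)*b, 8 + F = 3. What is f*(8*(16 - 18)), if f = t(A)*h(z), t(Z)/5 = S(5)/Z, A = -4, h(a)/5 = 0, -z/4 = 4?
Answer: 0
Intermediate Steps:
z = -16 (z = -4*4 = -16)
h(a) = 0 (h(a) = 5*0 = 0)
F = -5 (F = -8 + 3 = -5)
S(b) = -7 - 5*b² (S(b) = -7 + (b*(-5))*b = -7 + (-5*b)*b = -7 - 5*b²)
t(Z) = -660/Z (t(Z) = 5*((-7 - 5*5²)/Z) = 5*((-7 - 5*25)/Z) = 5*((-7 - 125)/Z) = 5*(-132/Z) = -660/Z)
f = 0 (f = -660/(-4)*0 = -660*(-¼)*0 = 165*0 = 0)
f*(8*(16 - 18)) = 0*(8*(16 - 18)) = 0*(8*(-2)) = 0*(-16) = 0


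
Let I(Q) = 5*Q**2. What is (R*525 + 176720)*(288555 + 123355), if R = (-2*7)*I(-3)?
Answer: -63446497300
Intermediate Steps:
R = -630 (R = (-2*7)*(5*(-3)**2) = -70*9 = -14*45 = -630)
(R*525 + 176720)*(288555 + 123355) = (-630*525 + 176720)*(288555 + 123355) = (-330750 + 176720)*411910 = -154030*411910 = -63446497300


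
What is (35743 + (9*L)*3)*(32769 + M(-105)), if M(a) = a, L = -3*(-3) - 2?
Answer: 1173682848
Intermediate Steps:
L = 7 (L = 9 - 2 = 7)
(35743 + (9*L)*3)*(32769 + M(-105)) = (35743 + (9*7)*3)*(32769 - 105) = (35743 + 63*3)*32664 = (35743 + 189)*32664 = 35932*32664 = 1173682848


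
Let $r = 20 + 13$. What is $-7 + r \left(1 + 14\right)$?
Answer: $488$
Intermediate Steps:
$r = 33$
$-7 + r \left(1 + 14\right) = -7 + 33 \left(1 + 14\right) = -7 + 33 \cdot 15 = -7 + 495 = 488$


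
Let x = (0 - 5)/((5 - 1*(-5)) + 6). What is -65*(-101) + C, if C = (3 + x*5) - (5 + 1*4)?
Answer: 104919/16 ≈ 6557.4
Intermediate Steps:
x = -5/16 (x = -5/((5 + 5) + 6) = -5/(10 + 6) = -5/16 ≈ -0.31250)
C = -121/16 (C = (3 - 5/16*5) - (5 + 1*4) = (3 - 25/16) - (5 + 4) = 23/16 - 1*9 = 23/16 - 9 = -121/16 ≈ -7.5625)
-65*(-101) + C = -65*(-101) - 121/16 = 6565 - 121/16 = 104919/16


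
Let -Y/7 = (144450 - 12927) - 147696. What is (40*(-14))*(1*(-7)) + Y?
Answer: 117131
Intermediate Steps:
Y = 113211 (Y = -7*((144450 - 12927) - 147696) = -7*(131523 - 147696) = -7*(-16173) = 113211)
(40*(-14))*(1*(-7)) + Y = (40*(-14))*(1*(-7)) + 113211 = -560*(-7) + 113211 = 3920 + 113211 = 117131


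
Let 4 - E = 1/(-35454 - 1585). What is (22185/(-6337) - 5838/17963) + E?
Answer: 734284703488/4216206076709 ≈ 0.17416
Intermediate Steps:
E = 148157/37039 (E = 4 - 1/(-35454 - 1585) = 4 - 1/(-37039) = 4 - 1*(-1/37039) = 4 + 1/37039 = 148157/37039 ≈ 4.0000)
(22185/(-6337) - 5838/17963) + E = (22185/(-6337) - 5838/17963) + 148157/37039 = (22185*(-1/6337) - 5838*1/17963) + 148157/37039 = (-22185/6337 - 5838/17963) + 148157/37039 = -435504561/113831531 + 148157/37039 = 734284703488/4216206076709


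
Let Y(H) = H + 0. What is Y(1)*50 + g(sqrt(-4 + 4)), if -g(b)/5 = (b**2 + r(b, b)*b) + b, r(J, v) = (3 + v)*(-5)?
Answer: 50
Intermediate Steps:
r(J, v) = -15 - 5*v
Y(H) = H
g(b) = -5*b - 5*b**2 - 5*b*(-15 - 5*b) (g(b) = -5*((b**2 + (-15 - 5*b)*b) + b) = -5*((b**2 + b*(-15 - 5*b)) + b) = -5*(b + b**2 + b*(-15 - 5*b)) = -5*b - 5*b**2 - 5*b*(-15 - 5*b))
Y(1)*50 + g(sqrt(-4 + 4)) = 1*50 + 10*sqrt(-4 + 4)*(7 + 2*sqrt(-4 + 4)) = 50 + 10*sqrt(0)*(7 + 2*sqrt(0)) = 50 + 10*0*(7 + 2*0) = 50 + 10*0*(7 + 0) = 50 + 10*0*7 = 50 + 0 = 50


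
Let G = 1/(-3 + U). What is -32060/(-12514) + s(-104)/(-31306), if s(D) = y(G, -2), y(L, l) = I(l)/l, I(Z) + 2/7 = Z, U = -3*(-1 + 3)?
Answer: 1756398102/685585747 ≈ 2.5619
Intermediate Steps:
U = -6 (U = -3*2 = -6)
I(Z) = -2/7 + Z
G = -1/9 (G = 1/(-3 - 6) = 1/(-9) = -1/9 ≈ -0.11111)
y(L, l) = (-2/7 + l)/l
s(D) = 8/7 (s(D) = (-2/7 - 2)/(-2) = -1/2*(-16/7) = 8/7)
-32060/(-12514) + s(-104)/(-31306) = -32060/(-12514) + (8/7)/(-31306) = -32060*(-1/12514) + (8/7)*(-1/31306) = 16030/6257 - 4/109571 = 1756398102/685585747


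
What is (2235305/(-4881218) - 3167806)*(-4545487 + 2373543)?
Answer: 16792117781562833636/2440609 ≈ 6.8803e+12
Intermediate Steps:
(2235305/(-4881218) - 3167806)*(-4545487 + 2373543) = (2235305*(-1/4881218) - 3167806)*(-2171944) = (-2235305/4881218 - 3167806)*(-2171944) = -15462753903013/4881218*(-2171944) = 16792117781562833636/2440609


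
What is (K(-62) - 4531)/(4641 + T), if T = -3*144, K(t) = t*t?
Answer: -229/1403 ≈ -0.16322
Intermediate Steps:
K(t) = t²
T = -432
(K(-62) - 4531)/(4641 + T) = ((-62)² - 4531)/(4641 - 432) = (3844 - 4531)/4209 = -687*1/4209 = -229/1403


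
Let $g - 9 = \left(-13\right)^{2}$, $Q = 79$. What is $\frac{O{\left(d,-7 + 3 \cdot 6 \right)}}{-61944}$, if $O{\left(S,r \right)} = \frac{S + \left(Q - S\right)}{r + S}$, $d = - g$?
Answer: $\frac{79}{10344648} \approx 7.6368 \cdot 10^{-6}$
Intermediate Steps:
$g = 178$ ($g = 9 + \left(-13\right)^{2} = 9 + 169 = 178$)
$d = -178$ ($d = \left(-1\right) 178 = -178$)
$O{\left(S,r \right)} = \frac{79}{S + r}$ ($O{\left(S,r \right)} = \frac{S - \left(-79 + S\right)}{r + S} = \frac{79}{S + r}$)
$\frac{O{\left(d,-7 + 3 \cdot 6 \right)}}{-61944} = \frac{79 \frac{1}{-178 + \left(-7 + 3 \cdot 6\right)}}{-61944} = \frac{79}{-178 + \left(-7 + 18\right)} \left(- \frac{1}{61944}\right) = \frac{79}{-178 + 11} \left(- \frac{1}{61944}\right) = \frac{79}{-167} \left(- \frac{1}{61944}\right) = 79 \left(- \frac{1}{167}\right) \left(- \frac{1}{61944}\right) = \left(- \frac{79}{167}\right) \left(- \frac{1}{61944}\right) = \frac{79}{10344648}$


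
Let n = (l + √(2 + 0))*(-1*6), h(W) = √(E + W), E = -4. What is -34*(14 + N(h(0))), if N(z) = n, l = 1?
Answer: -272 + 204*√2 ≈ 16.500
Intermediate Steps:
h(W) = √(-4 + W)
n = -6 - 6*√2 (n = (1 + √(2 + 0))*(-1*6) = (1 + √2)*(-6) = -6 - 6*√2 ≈ -14.485)
N(z) = -6 - 6*√2
-34*(14 + N(h(0))) = -34*(14 + (-6 - 6*√2)) = -34*(8 - 6*√2) = -272 + 204*√2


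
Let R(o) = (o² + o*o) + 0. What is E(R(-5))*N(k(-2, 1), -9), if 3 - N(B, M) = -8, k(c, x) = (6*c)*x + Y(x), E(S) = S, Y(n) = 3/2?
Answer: 550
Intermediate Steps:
Y(n) = 3/2 (Y(n) = 3*(½) = 3/2)
R(o) = 2*o² (R(o) = (o² + o²) + 0 = 2*o² + 0 = 2*o²)
k(c, x) = 3/2 + 6*c*x (k(c, x) = (6*c)*x + 3/2 = 6*c*x + 3/2 = 3/2 + 6*c*x)
N(B, M) = 11 (N(B, M) = 3 - 1*(-8) = 3 + 8 = 11)
E(R(-5))*N(k(-2, 1), -9) = (2*(-5)²)*11 = (2*25)*11 = 50*11 = 550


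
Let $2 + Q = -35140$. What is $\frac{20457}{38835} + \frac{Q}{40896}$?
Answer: $- \frac{9780187}{29411040} \approx -0.33253$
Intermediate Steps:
$Q = -35142$ ($Q = -2 - 35140 = -35142$)
$\frac{20457}{38835} + \frac{Q}{40896} = \frac{20457}{38835} - \frac{35142}{40896} = 20457 \cdot \frac{1}{38835} - \frac{5857}{6816} = \frac{2273}{4315} - \frac{5857}{6816} = - \frac{9780187}{29411040}$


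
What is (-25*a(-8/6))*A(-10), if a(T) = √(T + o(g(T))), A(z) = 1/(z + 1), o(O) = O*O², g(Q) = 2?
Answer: 50*√15/27 ≈ 7.1722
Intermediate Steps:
o(O) = O³
A(z) = 1/(1 + z)
a(T) = √(8 + T) (a(T) = √(T + 2³) = √(T + 8) = √(8 + T))
(-25*a(-8/6))*A(-10) = (-25*√(8 - 8/6))/(1 - 10) = -25*√(8 - 8*⅙)/(-9) = -25*√(8 - 4/3)*(-⅑) = -50*√15/3*(-⅑) = 50*√15/27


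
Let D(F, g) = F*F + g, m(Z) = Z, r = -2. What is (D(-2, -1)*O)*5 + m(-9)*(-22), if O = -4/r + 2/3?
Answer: 238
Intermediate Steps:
O = 8/3 (O = -4/(-2) + 2/3 = -4*(-½) + 2*(⅓) = 2 + ⅔ = 8/3 ≈ 2.6667)
D(F, g) = g + F² (D(F, g) = F² + g = g + F²)
(D(-2, -1)*O)*5 + m(-9)*(-22) = ((-1 + (-2)²)*(8/3))*5 - 9*(-22) = ((-1 + 4)*(8/3))*5 + 198 = (3*(8/3))*5 + 198 = 8*5 + 198 = 40 + 198 = 238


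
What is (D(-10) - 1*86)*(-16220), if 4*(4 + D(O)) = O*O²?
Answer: 5514800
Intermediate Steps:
D(O) = -4 + O³/4 (D(O) = -4 + (O*O²)/4 = -4 + O³/4)
(D(-10) - 1*86)*(-16220) = ((-4 + (¼)*(-10)³) - 1*86)*(-16220) = ((-4 + (¼)*(-1000)) - 86)*(-16220) = ((-4 - 250) - 86)*(-16220) = (-254 - 86)*(-16220) = -340*(-16220) = 5514800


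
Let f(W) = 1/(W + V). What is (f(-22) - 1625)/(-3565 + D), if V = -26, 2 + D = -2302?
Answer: 78001/281712 ≈ 0.27688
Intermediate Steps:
D = -2304 (D = -2 - 2302 = -2304)
f(W) = 1/(-26 + W) (f(W) = 1/(W - 26) = 1/(-26 + W))
(f(-22) - 1625)/(-3565 + D) = (1/(-26 - 22) - 1625)/(-3565 - 2304) = (1/(-48) - 1625)/(-5869) = (-1/48 - 1625)*(-1/5869) = -78001/48*(-1/5869) = 78001/281712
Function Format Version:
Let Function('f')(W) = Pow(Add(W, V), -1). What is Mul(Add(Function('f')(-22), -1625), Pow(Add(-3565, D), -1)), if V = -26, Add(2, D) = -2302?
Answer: Rational(78001, 281712) ≈ 0.27688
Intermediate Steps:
D = -2304 (D = Add(-2, -2302) = -2304)
Function('f')(W) = Pow(Add(-26, W), -1) (Function('f')(W) = Pow(Add(W, -26), -1) = Pow(Add(-26, W), -1))
Mul(Add(Function('f')(-22), -1625), Pow(Add(-3565, D), -1)) = Mul(Add(Pow(Add(-26, -22), -1), -1625), Pow(Add(-3565, -2304), -1)) = Mul(Add(Pow(-48, -1), -1625), Pow(-5869, -1)) = Mul(Add(Rational(-1, 48), -1625), Rational(-1, 5869)) = Mul(Rational(-78001, 48), Rational(-1, 5869)) = Rational(78001, 281712)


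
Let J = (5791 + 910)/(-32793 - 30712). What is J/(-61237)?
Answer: 6701/3888855685 ≈ 1.7231e-6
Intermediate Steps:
J = -6701/63505 (J = 6701/(-63505) = 6701*(-1/63505) = -6701/63505 ≈ -0.10552)
J/(-61237) = -6701/63505/(-61237) = -6701/63505*(-1/61237) = 6701/3888855685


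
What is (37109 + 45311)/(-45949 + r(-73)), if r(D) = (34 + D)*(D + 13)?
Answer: -82420/43609 ≈ -1.8900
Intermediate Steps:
r(D) = (13 + D)*(34 + D) (r(D) = (34 + D)*(13 + D) = (13 + D)*(34 + D))
(37109 + 45311)/(-45949 + r(-73)) = (37109 + 45311)/(-45949 + (442 + (-73)² + 47*(-73))) = 82420/(-45949 + (442 + 5329 - 3431)) = 82420/(-45949 + 2340) = 82420/(-43609) = 82420*(-1/43609) = -82420/43609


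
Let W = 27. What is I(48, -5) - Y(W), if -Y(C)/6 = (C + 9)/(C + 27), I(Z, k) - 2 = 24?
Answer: 30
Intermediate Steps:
I(Z, k) = 26 (I(Z, k) = 2 + 24 = 26)
Y(C) = -6*(9 + C)/(27 + C) (Y(C) = -6*(C + 9)/(C + 27) = -6*(9 + C)/(27 + C))
I(48, -5) - Y(W) = 26 - 6*(-9 - 1*27)/(27 + 27) = 26 - 6*(-9 - 27)/54 = 26 - 6*(-36)/54 = 26 - 1*(-4) = 26 + 4 = 30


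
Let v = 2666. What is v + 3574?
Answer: 6240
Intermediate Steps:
v + 3574 = 2666 + 3574 = 6240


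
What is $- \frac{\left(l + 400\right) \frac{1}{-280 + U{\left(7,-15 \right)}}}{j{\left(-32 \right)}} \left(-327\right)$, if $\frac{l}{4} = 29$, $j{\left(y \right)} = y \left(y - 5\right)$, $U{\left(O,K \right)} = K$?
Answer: $- \frac{42183}{87320} \approx -0.48309$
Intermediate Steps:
$j{\left(y \right)} = y \left(-5 + y\right)$
$l = 116$ ($l = 4 \cdot 29 = 116$)
$- \frac{\left(l + 400\right) \frac{1}{-280 + U{\left(7,-15 \right)}}}{j{\left(-32 \right)}} \left(-327\right) = - \frac{\left(116 + 400\right) \frac{1}{-280 - 15}}{\left(-32\right) \left(-5 - 32\right)} \left(-327\right) = - \frac{516 \frac{1}{-295}}{\left(-32\right) \left(-37\right)} \left(-327\right) = - \frac{516 \left(- \frac{1}{295}\right)}{1184} \left(-327\right) = - \left(- \frac{516}{295}\right) \frac{1}{1184} \left(-327\right) = - \frac{\left(-129\right) \left(-327\right)}{87320} = \left(-1\right) \frac{42183}{87320} = - \frac{42183}{87320}$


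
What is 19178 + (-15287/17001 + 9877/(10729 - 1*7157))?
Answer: 1164746689529/60727572 ≈ 19180.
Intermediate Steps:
19178 + (-15287/17001 + 9877/(10729 - 1*7157)) = 19178 + (-15287*1/17001 + 9877/(10729 - 7157)) = 19178 + (-15287/17001 + 9877/3572) = 19178 + 113313713/60727572 = 1164746689529/60727572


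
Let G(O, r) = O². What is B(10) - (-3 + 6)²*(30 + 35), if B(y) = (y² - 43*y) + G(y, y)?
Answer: -815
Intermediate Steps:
B(y) = -43*y + 2*y² (B(y) = (y² - 43*y) + y² = -43*y + 2*y²)
B(10) - (-3 + 6)²*(30 + 35) = 10*(-43 + 2*10) - (-3 + 6)²*(30 + 35) = 10*(-43 + 20) - 3²*65 = 10*(-23) - 9*65 = -230 - 1*585 = -230 - 585 = -815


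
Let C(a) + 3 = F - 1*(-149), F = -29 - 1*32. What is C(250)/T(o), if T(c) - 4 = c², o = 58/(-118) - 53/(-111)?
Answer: 3645599085/171566068 ≈ 21.249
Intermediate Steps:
F = -61 (F = -29 - 32 = -61)
C(a) = 85 (C(a) = -3 + (-61 - 1*(-149)) = -3 + (-61 + 149) = -3 + 88 = 85)
o = -92/6549 (o = 58*(-1/118) - 53*(-1/111) = -29/59 + 53/111 = -92/6549 ≈ -0.014048)
T(c) = 4 + c²
C(250)/T(o) = 85/(4 + (-92/6549)²) = 85/(4 + 8464/42889401) = 85/(171566068/42889401) = 85*(42889401/171566068) = 3645599085/171566068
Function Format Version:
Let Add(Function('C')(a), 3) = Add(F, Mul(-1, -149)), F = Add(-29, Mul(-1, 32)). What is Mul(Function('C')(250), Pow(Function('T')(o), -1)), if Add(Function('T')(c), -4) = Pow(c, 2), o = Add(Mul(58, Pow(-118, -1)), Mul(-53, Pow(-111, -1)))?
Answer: Rational(3645599085, 171566068) ≈ 21.249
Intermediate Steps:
F = -61 (F = Add(-29, -32) = -61)
Function('C')(a) = 85 (Function('C')(a) = Add(-3, Add(-61, Mul(-1, -149))) = Add(-3, Add(-61, 149)) = Add(-3, 88) = 85)
o = Rational(-92, 6549) (o = Add(Mul(58, Rational(-1, 118)), Mul(-53, Rational(-1, 111))) = Add(Rational(-29, 59), Rational(53, 111)) = Rational(-92, 6549) ≈ -0.014048)
Function('T')(c) = Add(4, Pow(c, 2))
Mul(Function('C')(250), Pow(Function('T')(o), -1)) = Mul(85, Pow(Add(4, Pow(Rational(-92, 6549), 2)), -1)) = Mul(85, Pow(Add(4, Rational(8464, 42889401)), -1)) = Mul(85, Pow(Rational(171566068, 42889401), -1)) = Mul(85, Rational(42889401, 171566068)) = Rational(3645599085, 171566068)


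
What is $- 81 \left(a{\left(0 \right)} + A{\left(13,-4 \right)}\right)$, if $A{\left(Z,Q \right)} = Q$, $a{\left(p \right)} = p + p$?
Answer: $324$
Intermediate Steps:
$a{\left(p \right)} = 2 p$
$- 81 \left(a{\left(0 \right)} + A{\left(13,-4 \right)}\right) = - 81 \left(2 \cdot 0 - 4\right) = - 81 \left(0 - 4\right) = \left(-81\right) \left(-4\right) = 324$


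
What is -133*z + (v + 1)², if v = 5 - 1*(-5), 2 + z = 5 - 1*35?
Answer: 4377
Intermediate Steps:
z = -32 (z = -2 + (5 - 1*35) = -2 + (5 - 35) = -2 - 30 = -32)
v = 10 (v = 5 + 5 = 10)
-133*z + (v + 1)² = -133*(-32) + (10 + 1)² = 4256 + 11² = 4256 + 121 = 4377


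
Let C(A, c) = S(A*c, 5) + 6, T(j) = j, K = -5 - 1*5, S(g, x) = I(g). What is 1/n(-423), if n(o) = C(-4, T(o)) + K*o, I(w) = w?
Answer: 1/5928 ≈ 0.00016869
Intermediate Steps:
S(g, x) = g
K = -10 (K = -5 - 5 = -10)
C(A, c) = 6 + A*c (C(A, c) = A*c + 6 = 6 + A*c)
n(o) = 6 - 14*o (n(o) = (6 - 4*o) - 10*o = 6 - 14*o)
1/n(-423) = 1/(6 - 14*(-423)) = 1/(6 + 5922) = 1/5928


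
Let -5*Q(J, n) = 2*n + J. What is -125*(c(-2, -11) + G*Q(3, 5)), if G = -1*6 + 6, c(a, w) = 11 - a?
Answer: -1625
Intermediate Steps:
G = 0 (G = -6 + 6 = 0)
Q(J, n) = -2*n/5 - J/5 (Q(J, n) = -(2*n + J)/5 = -(J + 2*n)/5 = -2*n/5 - J/5)
-125*(c(-2, -11) + G*Q(3, 5)) = -125*((11 - 1*(-2)) + 0*(-⅖*5 - ⅕*3)) = -125*((11 + 2) + 0*(-2 - ⅗)) = -125*(13 + 0*(-13/5)) = -125*(13 + 0) = -125*13 = -1625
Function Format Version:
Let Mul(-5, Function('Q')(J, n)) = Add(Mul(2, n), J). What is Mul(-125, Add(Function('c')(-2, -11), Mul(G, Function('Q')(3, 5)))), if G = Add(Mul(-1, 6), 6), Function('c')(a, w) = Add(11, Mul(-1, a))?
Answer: -1625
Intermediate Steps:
G = 0 (G = Add(-6, 6) = 0)
Function('Q')(J, n) = Add(Mul(Rational(-2, 5), n), Mul(Rational(-1, 5), J)) (Function('Q')(J, n) = Mul(Rational(-1, 5), Add(Mul(2, n), J)) = Mul(Rational(-1, 5), Add(J, Mul(2, n))) = Add(Mul(Rational(-2, 5), n), Mul(Rational(-1, 5), J)))
Mul(-125, Add(Function('c')(-2, -11), Mul(G, Function('Q')(3, 5)))) = Mul(-125, Add(Add(11, Mul(-1, -2)), Mul(0, Add(Mul(Rational(-2, 5), 5), Mul(Rational(-1, 5), 3))))) = Mul(-125, Add(Add(11, 2), Mul(0, Add(-2, Rational(-3, 5))))) = Mul(-125, Add(13, Mul(0, Rational(-13, 5)))) = Mul(-125, Add(13, 0)) = Mul(-125, 13) = -1625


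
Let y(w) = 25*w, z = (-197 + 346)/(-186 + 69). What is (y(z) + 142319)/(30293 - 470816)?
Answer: -16647598/51541191 ≈ -0.32300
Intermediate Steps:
z = -149/117 (z = 149/(-117) = 149*(-1/117) = -149/117 ≈ -1.2735)
(y(z) + 142319)/(30293 - 470816) = (25*(-149/117) + 142319)/(30293 - 470816) = (-3725/117 + 142319)/(-440523) = (16647598/117)*(-1/440523) = -16647598/51541191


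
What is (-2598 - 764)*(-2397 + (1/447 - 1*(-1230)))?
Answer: 1753780576/447 ≈ 3.9234e+6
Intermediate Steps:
(-2598 - 764)*(-2397 + (1/447 - 1*(-1230))) = -3362*(-2397 + (1/447 + 1230)) = -3362*(-2397 + 549811/447) = -3362*(-521648/447) = 1753780576/447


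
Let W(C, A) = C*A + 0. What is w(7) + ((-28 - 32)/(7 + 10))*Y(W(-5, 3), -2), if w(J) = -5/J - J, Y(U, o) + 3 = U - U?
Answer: 342/119 ≈ 2.8740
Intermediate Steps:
W(C, A) = A*C (W(C, A) = A*C + 0 = A*C)
Y(U, o) = -3 (Y(U, o) = -3 + (U - U) = -3 + 0 = -3)
w(J) = -J - 5/J
w(7) + ((-28 - 32)/(7 + 10))*Y(W(-5, 3), -2) = (-1*7 - 5/7) + ((-28 - 32)/(7 + 10))*(-3) = (-7 - 5*⅐) - 60/17*(-3) = (-7 - 5/7) - 60*1/17*(-3) = -54/7 - 60/17*(-3) = -54/7 + 180/17 = 342/119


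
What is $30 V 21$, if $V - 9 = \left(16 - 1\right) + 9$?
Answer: $20790$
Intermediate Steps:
$V = 33$ ($V = 9 + \left(\left(16 - 1\right) + 9\right) = 9 + \left(15 + 9\right) = 9 + 24 = 33$)
$30 V 21 = 30 \cdot 33 \cdot 21 = 990 \cdot 21 = 20790$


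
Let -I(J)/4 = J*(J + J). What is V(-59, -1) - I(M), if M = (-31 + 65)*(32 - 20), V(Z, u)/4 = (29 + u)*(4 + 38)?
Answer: 1336416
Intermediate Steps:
V(Z, u) = 4872 + 168*u (V(Z, u) = 4*((29 + u)*(4 + 38)) = 4*((29 + u)*42) = 4*(1218 + 42*u) = 4872 + 168*u)
M = 408 (M = 34*12 = 408)
I(J) = -8*J**2 (I(J) = -4*J*(J + J) = -4*J*2*J = -8*J**2)
V(-59, -1) - I(M) = (4872 + 168*(-1)) - (-8)*408**2 = (4872 - 168) - (-8)*166464 = 4704 - 1*(-1331712) = 4704 + 1331712 = 1336416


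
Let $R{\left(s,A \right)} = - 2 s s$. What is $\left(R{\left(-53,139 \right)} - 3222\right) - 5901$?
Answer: $-14741$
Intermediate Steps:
$R{\left(s,A \right)} = - 2 s^{2}$
$\left(R{\left(-53,139 \right)} - 3222\right) - 5901 = \left(- 2 \left(-53\right)^{2} - 3222\right) - 5901 = \left(\left(-2\right) 2809 - 3222\right) - 5901 = \left(-5618 - 3222\right) - 5901 = -8840 - 5901 = -14741$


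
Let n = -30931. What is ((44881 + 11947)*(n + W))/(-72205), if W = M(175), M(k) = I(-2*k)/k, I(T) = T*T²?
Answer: 15680606868/72205 ≈ 2.1717e+5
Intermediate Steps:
I(T) = T³
M(k) = -8*k² (M(k) = (-2*k)³/k = (-8*k³)/k = -8*k²)
W = -245000 (W = -8*175² = -8*30625 = -245000)
((44881 + 11947)*(n + W))/(-72205) = ((44881 + 11947)*(-30931 - 245000))/(-72205) = (56828*(-275931))*(-1/72205) = -15680606868*(-1/72205) = 15680606868/72205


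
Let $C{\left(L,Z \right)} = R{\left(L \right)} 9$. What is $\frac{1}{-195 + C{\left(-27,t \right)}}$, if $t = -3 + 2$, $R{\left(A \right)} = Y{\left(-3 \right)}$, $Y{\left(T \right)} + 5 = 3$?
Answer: $- \frac{1}{213} \approx -0.0046948$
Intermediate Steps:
$Y{\left(T \right)} = -2$ ($Y{\left(T \right)} = -5 + 3 = -2$)
$R{\left(A \right)} = -2$
$t = -1$
$C{\left(L,Z \right)} = -18$ ($C{\left(L,Z \right)} = \left(-2\right) 9 = -18$)
$\frac{1}{-195 + C{\left(-27,t \right)}} = \frac{1}{-195 - 18} = \frac{1}{-213} = - \frac{1}{213}$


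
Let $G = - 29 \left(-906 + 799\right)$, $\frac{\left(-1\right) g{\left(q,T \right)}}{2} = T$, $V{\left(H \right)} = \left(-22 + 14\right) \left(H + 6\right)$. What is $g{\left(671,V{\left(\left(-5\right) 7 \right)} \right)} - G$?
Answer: $-3567$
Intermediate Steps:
$V{\left(H \right)} = -48 - 8 H$ ($V{\left(H \right)} = - 8 \left(6 + H\right) = -48 - 8 H$)
$g{\left(q,T \right)} = - 2 T$
$G = 3103$ ($G = \left(-29\right) \left(-107\right) = 3103$)
$g{\left(671,V{\left(\left(-5\right) 7 \right)} \right)} - G = - 2 \left(-48 - 8 \left(\left(-5\right) 7\right)\right) - 3103 = - 2 \left(-48 - -280\right) - 3103 = - 2 \left(-48 + 280\right) - 3103 = \left(-2\right) 232 - 3103 = -464 - 3103 = -3567$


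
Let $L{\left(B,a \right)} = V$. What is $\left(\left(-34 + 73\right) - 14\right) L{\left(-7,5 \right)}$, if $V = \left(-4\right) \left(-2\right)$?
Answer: $200$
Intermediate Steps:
$V = 8$
$L{\left(B,a \right)} = 8$
$\left(\left(-34 + 73\right) - 14\right) L{\left(-7,5 \right)} = \left(\left(-34 + 73\right) - 14\right) 8 = \left(39 - 14\right) 8 = 25 \cdot 8 = 200$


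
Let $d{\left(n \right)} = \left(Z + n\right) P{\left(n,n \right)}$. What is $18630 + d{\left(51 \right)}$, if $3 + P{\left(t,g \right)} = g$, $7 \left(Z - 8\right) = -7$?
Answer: $21414$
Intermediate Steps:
$Z = 7$ ($Z = 8 + \frac{1}{7} \left(-7\right) = 8 - 1 = 7$)
$P{\left(t,g \right)} = -3 + g$
$d{\left(n \right)} = \left(-3 + n\right) \left(7 + n\right)$ ($d{\left(n \right)} = \left(7 + n\right) \left(-3 + n\right) = \left(-3 + n\right) \left(7 + n\right)$)
$18630 + d{\left(51 \right)} = 18630 + \left(-3 + 51\right) \left(7 + 51\right) = 18630 + 48 \cdot 58 = 18630 + 2784 = 21414$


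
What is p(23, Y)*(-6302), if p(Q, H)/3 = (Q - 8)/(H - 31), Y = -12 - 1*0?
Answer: 283590/43 ≈ 6595.1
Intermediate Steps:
Y = -12 (Y = -12 + 0 = -12)
p(Q, H) = 3*(-8 + Q)/(-31 + H) (p(Q, H) = 3*((Q - 8)/(H - 31)) = 3*((-8 + Q)/(-31 + H)) = 3*(-8 + Q)/(-31 + H))
p(23, Y)*(-6302) = (3*(-8 + 23)/(-31 - 12))*(-6302) = (3*15/(-43))*(-6302) = (3*(-1/43)*15)*(-6302) = -45/43*(-6302) = 283590/43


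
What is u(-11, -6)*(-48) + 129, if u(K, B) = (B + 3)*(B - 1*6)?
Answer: -1599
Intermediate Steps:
u(K, B) = (-6 + B)*(3 + B) (u(K, B) = (3 + B)*(B - 6) = (3 + B)*(-6 + B) = (-6 + B)*(3 + B))
u(-11, -6)*(-48) + 129 = (-18 + (-6)**2 - 3*(-6))*(-48) + 129 = (-18 + 36 + 18)*(-48) + 129 = 36*(-48) + 129 = -1728 + 129 = -1599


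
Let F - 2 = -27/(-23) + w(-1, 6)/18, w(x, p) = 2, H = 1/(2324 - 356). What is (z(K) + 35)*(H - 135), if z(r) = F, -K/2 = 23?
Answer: -2105506075/407376 ≈ -5168.5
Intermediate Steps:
K = -46 (K = -2*23 = -46)
H = 1/1968 ≈ 0.00050813
F = 680/207 (F = 2 + (-27/(-23) + 2/18) = 2 + (-27*(-1/23) + 2*(1/18)) = 2 + (27/23 + ⅑) = 2 + 266/207 = 680/207 ≈ 3.2850)
z(r) = 680/207
(z(K) + 35)*(H - 135) = (680/207 + 35)*(1/1968 - 135) = (7925/207)*(-265679/1968) = -2105506075/407376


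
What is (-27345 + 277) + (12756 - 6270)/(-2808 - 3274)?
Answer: -82317031/3041 ≈ -27069.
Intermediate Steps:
(-27345 + 277) + (12756 - 6270)/(-2808 - 3274) = -27068 + 6486/(-6082) = -27068 + 6486*(-1/6082) = -27068 - 3243/3041 = -82317031/3041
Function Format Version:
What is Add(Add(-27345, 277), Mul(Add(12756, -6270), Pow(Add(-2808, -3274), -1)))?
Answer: Rational(-82317031, 3041) ≈ -27069.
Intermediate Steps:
Add(Add(-27345, 277), Mul(Add(12756, -6270), Pow(Add(-2808, -3274), -1))) = Add(-27068, Mul(6486, Pow(-6082, -1))) = Add(-27068, Mul(6486, Rational(-1, 6082))) = Add(-27068, Rational(-3243, 3041)) = Rational(-82317031, 3041)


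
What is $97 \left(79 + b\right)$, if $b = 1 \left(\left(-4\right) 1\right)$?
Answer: $7275$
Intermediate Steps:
$b = -4$ ($b = 1 \left(-4\right) = -4$)
$97 \left(79 + b\right) = 97 \left(79 - 4\right) = 97 \cdot 75 = 7275$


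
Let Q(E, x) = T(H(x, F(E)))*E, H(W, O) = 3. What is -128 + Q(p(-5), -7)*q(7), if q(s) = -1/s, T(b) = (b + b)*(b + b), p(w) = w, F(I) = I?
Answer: -716/7 ≈ -102.29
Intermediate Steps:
T(b) = 4*b² (T(b) = (2*b)*(2*b) = 4*b²)
Q(E, x) = 36*E (Q(E, x) = (4*3²)*E = (4*9)*E = 36*E)
-128 + Q(p(-5), -7)*q(7) = -128 + (36*(-5))*(-1/7) = -128 - (-180)/7 = -128 - 180*(-⅐) = -128 + 180/7 = -716/7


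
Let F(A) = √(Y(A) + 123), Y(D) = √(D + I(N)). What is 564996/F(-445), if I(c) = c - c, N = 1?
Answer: 564996/√(123 + I*√445) ≈ 50394.0 - 4290.1*I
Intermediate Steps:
I(c) = 0
Y(D) = √D (Y(D) = √(D + 0) = √D)
F(A) = √(123 + √A) (F(A) = √(√A + 123) = √(123 + √A))
564996/F(-445) = 564996/(√(123 + √(-445))) = 564996/(√(123 + I*√445)) = 564996/√(123 + I*√445)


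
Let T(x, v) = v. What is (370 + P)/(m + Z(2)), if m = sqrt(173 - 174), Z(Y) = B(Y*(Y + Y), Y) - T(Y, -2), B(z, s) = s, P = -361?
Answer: 36/17 - 9*I/17 ≈ 2.1176 - 0.52941*I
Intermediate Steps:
Z(Y) = 2 + Y (Z(Y) = Y - 1*(-2) = Y + 2 = 2 + Y)
m = I (m = sqrt(-1) = I ≈ 1.0*I)
(370 + P)/(m + Z(2)) = (370 - 361)/(I + (2 + 2)) = 9/(I + 4) = 9/(4 + I) = 9*((4 - I)/17) = 9*(4 - I)/17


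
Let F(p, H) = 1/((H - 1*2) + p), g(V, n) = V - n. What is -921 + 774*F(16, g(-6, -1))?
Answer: -835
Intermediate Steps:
F(p, H) = 1/(-2 + H + p) (F(p, H) = 1/((H - 2) + p) = 1/((-2 + H) + p) = 1/(-2 + H + p))
-921 + 774*F(16, g(-6, -1)) = -921 + 774/(-2 + (-6 - 1*(-1)) + 16) = -921 + 774/(-2 + (-6 + 1) + 16) = -921 + 774/(-2 - 5 + 16) = -921 + 774/9 = -921 + 774*(⅑) = -921 + 86 = -835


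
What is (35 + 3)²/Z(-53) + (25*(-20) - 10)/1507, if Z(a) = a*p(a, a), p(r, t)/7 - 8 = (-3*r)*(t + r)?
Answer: -1592627776/4709274031 ≈ -0.33819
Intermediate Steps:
p(r, t) = 56 - 21*r*(r + t) (p(r, t) = 56 + 7*((-3*r)*(t + r)) = 56 + 7*((-3*r)*(r + t)) = 56 + 7*(-3*r*(r + t)) = 56 - 21*r*(r + t))
Z(a) = a*(56 - 42*a²) (Z(a) = a*(56 - 21*a² - 21*a*a) = a*(56 - 21*a² - 21*a²) = a*(56 - 42*a²))
(35 + 3)²/Z(-53) + (25*(-20) - 10)/1507 = (35 + 3)²/(-42*(-53)³ + 56*(-53)) + (25*(-20) - 10)/1507 = 38²/(-42*(-148877) - 2968) + (-500 - 10)*(1/1507) = 1444/(6252834 - 2968) - 510*1/1507 = 1444/6249866 - 510/1507 = 1444*(1/6249866) - 510/1507 = 722/3124933 - 510/1507 = -1592627776/4709274031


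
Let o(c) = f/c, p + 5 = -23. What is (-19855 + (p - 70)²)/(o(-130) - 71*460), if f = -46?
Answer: 666315/2122877 ≈ 0.31387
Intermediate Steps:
p = -28 (p = -5 - 23 = -28)
o(c) = -46/c
(-19855 + (p - 70)²)/(o(-130) - 71*460) = (-19855 + (-28 - 70)²)/(-46/(-130) - 71*460) = (-19855 + (-98)²)/(-46*(-1/130) - 32660) = (-19855 + 9604)/(23/65 - 32660) = -10251/(-2122877/65) = -10251*(-65/2122877) = 666315/2122877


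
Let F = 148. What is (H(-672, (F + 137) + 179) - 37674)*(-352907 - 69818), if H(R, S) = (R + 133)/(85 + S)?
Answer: 8743460014625/549 ≈ 1.5926e+10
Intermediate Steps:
H(R, S) = (133 + R)/(85 + S)
(H(-672, (F + 137) + 179) - 37674)*(-352907 - 69818) = ((133 - 672)/(85 + ((148 + 137) + 179)) - 37674)*(-352907 - 69818) = (-539/(85 + (285 + 179)) - 37674)*(-422725) = (-539/(85 + 464) - 37674)*(-422725) = (-539/549 - 37674)*(-422725) = -20683565/549*(-422725) = 8743460014625/549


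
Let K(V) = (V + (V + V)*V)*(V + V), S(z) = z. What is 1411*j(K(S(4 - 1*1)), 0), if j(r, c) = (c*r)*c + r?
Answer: 177786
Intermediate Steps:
K(V) = 2*V*(V + 2*V²) (K(V) = (V + (2*V)*V)*(2*V) = (V + 2*V²)*(2*V) = 2*V*(V + 2*V²))
j(r, c) = r + r*c² (j(r, c) = r*c² + r = r + r*c²)
1411*j(K(S(4 - 1*1)), 0) = 1411*(((4 - 1*1)²*(2 + 4*(4 - 1*1)))*(1 + 0²)) = 1411*(((4 - 1)²*(2 + 4*(4 - 1)))*(1 + 0)) = 1411*((3²*(2 + 4*3))*1) = 1411*((9*(2 + 12))*1) = 1411*((9*14)*1) = 1411*(126*1) = 1411*126 = 177786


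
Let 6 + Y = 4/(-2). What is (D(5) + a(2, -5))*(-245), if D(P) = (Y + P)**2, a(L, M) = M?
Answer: -980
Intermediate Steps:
Y = -8 (Y = -6 + 4/(-2) = -6 + 4*(-1/2) = -6 - 2 = -8)
D(P) = (-8 + P)**2
(D(5) + a(2, -5))*(-245) = ((-8 + 5)**2 - 5)*(-245) = ((-3)**2 - 5)*(-245) = (9 - 5)*(-245) = 4*(-245) = -980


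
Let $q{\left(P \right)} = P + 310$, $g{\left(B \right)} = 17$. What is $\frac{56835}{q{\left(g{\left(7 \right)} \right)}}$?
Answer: $\frac{18945}{109} \approx 173.81$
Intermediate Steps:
$q{\left(P \right)} = 310 + P$
$\frac{56835}{q{\left(g{\left(7 \right)} \right)}} = \frac{56835}{310 + 17} = \frac{56835}{327} = 56835 \cdot \frac{1}{327} = \frac{18945}{109}$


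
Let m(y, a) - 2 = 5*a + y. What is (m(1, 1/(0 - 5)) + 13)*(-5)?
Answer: -75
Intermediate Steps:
m(y, a) = 2 + y + 5*a (m(y, a) = 2 + (5*a + y) = 2 + (y + 5*a) = 2 + y + 5*a)
(m(1, 1/(0 - 5)) + 13)*(-5) = ((2 + 1 + 5/(0 - 5)) + 13)*(-5) = ((2 + 1 + 5/(-5)) + 13)*(-5) = ((2 + 1 + 5*(-⅕)) + 13)*(-5) = ((2 + 1 - 1) + 13)*(-5) = (2 + 13)*(-5) = 15*(-5) = -75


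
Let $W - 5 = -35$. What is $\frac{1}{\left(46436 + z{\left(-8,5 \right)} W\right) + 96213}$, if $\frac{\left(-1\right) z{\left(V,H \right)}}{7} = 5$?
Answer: $\frac{1}{143699} \approx 6.959 \cdot 10^{-6}$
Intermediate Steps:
$W = -30$ ($W = 5 - 35 = -30$)
$z{\left(V,H \right)} = -35$ ($z{\left(V,H \right)} = \left(-7\right) 5 = -35$)
$\frac{1}{\left(46436 + z{\left(-8,5 \right)} W\right) + 96213} = \frac{1}{\left(46436 - -1050\right) + 96213} = \frac{1}{\left(46436 + 1050\right) + 96213} = \frac{1}{47486 + 96213} = \frac{1}{143699}$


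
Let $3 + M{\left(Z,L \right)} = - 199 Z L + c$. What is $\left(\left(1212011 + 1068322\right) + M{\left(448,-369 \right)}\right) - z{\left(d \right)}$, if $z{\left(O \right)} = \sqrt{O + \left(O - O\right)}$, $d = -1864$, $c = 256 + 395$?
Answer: $35178069 - 2 i \sqrt{466} \approx 3.5178 \cdot 10^{7} - 43.174 i$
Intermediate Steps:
$c = 651$
$M{\left(Z,L \right)} = 648 - 199 L Z$ ($M{\left(Z,L \right)} = -3 + \left(- 199 Z L + 651\right) = -3 - \left(-651 + 199 L Z\right) = 648 - 199 L Z$)
$z{\left(O \right)} = \sqrt{O}$ ($z{\left(O \right)} = \sqrt{O + 0} = \sqrt{O}$)
$\left(\left(1212011 + 1068322\right) + M{\left(448,-369 \right)}\right) - z{\left(d \right)} = \left(\left(1212011 + 1068322\right) - \left(-648 - 32897088\right)\right) - \sqrt{-1864} = \left(2280333 + \left(648 + 32897088\right)\right) - 2 i \sqrt{466} = \left(2280333 + 32897736\right) - 2 i \sqrt{466} = 35178069 - 2 i \sqrt{466}$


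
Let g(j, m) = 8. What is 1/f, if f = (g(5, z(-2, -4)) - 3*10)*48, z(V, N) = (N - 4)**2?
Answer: -1/1056 ≈ -0.00094697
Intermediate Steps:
z(V, N) = (-4 + N)**2
f = -1056 (f = (8 - 3*10)*48 = (8 - 30)*48 = -22*48 = -1056)
1/f = 1/(-1056) = -1/1056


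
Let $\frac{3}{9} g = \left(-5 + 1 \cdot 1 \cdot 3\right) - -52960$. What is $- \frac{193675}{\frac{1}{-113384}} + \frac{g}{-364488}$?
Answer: $\frac{1334004587331121}{60748} \approx 2.196 \cdot 10^{10}$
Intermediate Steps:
$g = 158874$ ($g = 3 \left(\left(-5 + 1 \cdot 1 \cdot 3\right) - -52960\right) = 3 \left(\left(-5 + 1 \cdot 3\right) + 52960\right) = 3 \left(\left(-5 + 3\right) + 52960\right) = 3 \left(-2 + 52960\right) = 3 \cdot 52958 = 158874$)
$- \frac{193675}{\frac{1}{-113384}} + \frac{g}{-364488} = - \frac{193675}{\frac{1}{-113384}} + \frac{158874}{-364488} = - \frac{193675}{- \frac{1}{113384}} + 158874 \left(- \frac{1}{364488}\right) = \left(-193675\right) \left(-113384\right) - \frac{26479}{60748} = 21959646200 - \frac{26479}{60748} = \frac{1334004587331121}{60748}$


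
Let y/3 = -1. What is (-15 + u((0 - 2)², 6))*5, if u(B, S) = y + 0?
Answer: -90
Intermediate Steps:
y = -3 (y = 3*(-1) = -3)
u(B, S) = -3 (u(B, S) = -3 + 0 = -3)
(-15 + u((0 - 2)², 6))*5 = (-15 - 3)*5 = -18*5 = -90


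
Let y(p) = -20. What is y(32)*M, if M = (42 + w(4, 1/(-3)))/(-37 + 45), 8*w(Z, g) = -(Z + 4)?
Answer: -205/2 ≈ -102.50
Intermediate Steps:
w(Z, g) = -1/2 - Z/8 (w(Z, g) = (-(Z + 4))/8 = (-(4 + Z))/8 = (-4 - Z)/8 = -1/2 - Z/8)
M = 41/8 (M = (42 + (-1/2 - 1/8*4))/(-37 + 45) = (42 + (-1/2 - 1/2))/8 = (42 - 1)*(1/8) = 41*(1/8) = 41/8 ≈ 5.1250)
y(32)*M = -20*41/8 = -205/2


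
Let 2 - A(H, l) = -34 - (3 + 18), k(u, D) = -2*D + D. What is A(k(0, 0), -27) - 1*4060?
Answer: -4003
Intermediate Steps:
k(u, D) = -D
A(H, l) = 57 (A(H, l) = 2 - (-34 - (3 + 18)) = 2 - (-34 - 1*21) = 2 - (-34 - 21) = 2 - 1*(-55) = 2 + 55 = 57)
A(k(0, 0), -27) - 1*4060 = 57 - 1*4060 = 57 - 4060 = -4003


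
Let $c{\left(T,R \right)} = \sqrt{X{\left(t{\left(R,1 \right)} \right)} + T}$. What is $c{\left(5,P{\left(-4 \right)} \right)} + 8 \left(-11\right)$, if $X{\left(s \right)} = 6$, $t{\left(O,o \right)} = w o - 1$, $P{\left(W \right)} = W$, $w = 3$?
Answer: $-88 + \sqrt{11} \approx -84.683$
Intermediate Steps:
$t{\left(O,o \right)} = -1 + 3 o$ ($t{\left(O,o \right)} = 3 o - 1 = -1 + 3 o$)
$c{\left(T,R \right)} = \sqrt{6 + T}$
$c{\left(5,P{\left(-4 \right)} \right)} + 8 \left(-11\right) = \sqrt{6 + 5} + 8 \left(-11\right) = \sqrt{11} - 88 = -88 + \sqrt{11}$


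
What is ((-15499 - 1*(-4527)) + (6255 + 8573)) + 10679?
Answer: 14535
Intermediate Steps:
((-15499 - 1*(-4527)) + (6255 + 8573)) + 10679 = ((-15499 + 4527) + 14828) + 10679 = (-10972 + 14828) + 10679 = 3856 + 10679 = 14535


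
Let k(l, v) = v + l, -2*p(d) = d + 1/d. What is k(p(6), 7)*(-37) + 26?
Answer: -1427/12 ≈ -118.92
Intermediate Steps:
p(d) = -d/2 - 1/(2*d) (p(d) = -(d + 1/d)/2 = -d/2 - 1/(2*d))
k(l, v) = l + v
k(p(6), 7)*(-37) + 26 = ((½)*(-1 - 1*6²)/6 + 7)*(-37) + 26 = ((½)*(⅙)*(-1 - 1*36) + 7)*(-37) + 26 = ((½)*(⅙)*(-1 - 36) + 7)*(-37) + 26 = ((½)*(⅙)*(-37) + 7)*(-37) + 26 = (-37/12 + 7)*(-37) + 26 = (47/12)*(-37) + 26 = -1739/12 + 26 = -1427/12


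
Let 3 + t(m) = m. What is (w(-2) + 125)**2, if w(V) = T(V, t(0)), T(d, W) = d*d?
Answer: 16641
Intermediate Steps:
t(m) = -3 + m
T(d, W) = d**2
w(V) = V**2
(w(-2) + 125)**2 = ((-2)**2 + 125)**2 = (4 + 125)**2 = 129**2 = 16641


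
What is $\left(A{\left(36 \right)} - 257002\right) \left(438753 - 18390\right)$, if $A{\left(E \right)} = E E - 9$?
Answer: $-107493124545$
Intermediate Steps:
$A{\left(E \right)} = -9 + E^{2}$ ($A{\left(E \right)} = E^{2} - 9 = -9 + E^{2}$)
$\left(A{\left(36 \right)} - 257002\right) \left(438753 - 18390\right) = \left(\left(-9 + 36^{2}\right) - 257002\right) \left(438753 - 18390\right) = \left(\left(-9 + 1296\right) - 257002\right) 420363 = \left(1287 - 257002\right) 420363 = \left(-255715\right) 420363 = -107493124545$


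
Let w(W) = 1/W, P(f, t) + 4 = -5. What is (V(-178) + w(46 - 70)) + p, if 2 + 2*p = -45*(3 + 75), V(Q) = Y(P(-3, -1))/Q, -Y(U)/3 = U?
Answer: -3751229/2136 ≈ -1756.2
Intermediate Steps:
P(f, t) = -9 (P(f, t) = -4 - 5 = -9)
Y(U) = -3*U
V(Q) = 27/Q (V(Q) = (-3*(-9))/Q = 27/Q)
p = -1756 (p = -1 + (-45*(3 + 75))/2 = -1 + (-45*78)/2 = -1 + (½)*(-3510) = -1 - 1755 = -1756)
(V(-178) + w(46 - 70)) + p = (27/(-178) + 1/(46 - 70)) - 1756 = (27*(-1/178) + 1/(-24)) - 1756 = (-27/178 - 1/24) - 1756 = -413/2136 - 1756 = -3751229/2136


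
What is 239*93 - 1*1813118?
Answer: -1790891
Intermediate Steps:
239*93 - 1*1813118 = 22227 - 1813118 = -1790891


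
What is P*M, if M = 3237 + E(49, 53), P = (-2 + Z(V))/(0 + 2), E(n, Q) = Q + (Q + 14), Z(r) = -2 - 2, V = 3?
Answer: -10071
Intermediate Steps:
Z(r) = -4
E(n, Q) = 14 + 2*Q (E(n, Q) = Q + (14 + Q) = 14 + 2*Q)
P = -3 (P = (-2 - 4)/(0 + 2) = -6/2 = -6*½ = -3)
M = 3357 (M = 3237 + (14 + 2*53) = 3237 + (14 + 106) = 3237 + 120 = 3357)
P*M = -3*3357 = -10071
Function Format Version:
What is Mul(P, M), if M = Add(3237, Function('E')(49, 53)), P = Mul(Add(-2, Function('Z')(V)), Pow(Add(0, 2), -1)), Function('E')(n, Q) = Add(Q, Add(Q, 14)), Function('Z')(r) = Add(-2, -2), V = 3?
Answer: -10071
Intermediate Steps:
Function('Z')(r) = -4
Function('E')(n, Q) = Add(14, Mul(2, Q)) (Function('E')(n, Q) = Add(Q, Add(14, Q)) = Add(14, Mul(2, Q)))
P = -3 (P = Mul(Add(-2, -4), Pow(Add(0, 2), -1)) = Mul(-6, Pow(2, -1)) = Mul(-6, Rational(1, 2)) = -3)
M = 3357 (M = Add(3237, Add(14, Mul(2, 53))) = Add(3237, Add(14, 106)) = Add(3237, 120) = 3357)
Mul(P, M) = Mul(-3, 3357) = -10071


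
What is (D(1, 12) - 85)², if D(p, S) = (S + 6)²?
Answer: 57121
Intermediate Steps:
D(p, S) = (6 + S)²
(D(1, 12) - 85)² = ((6 + 12)² - 85)² = (18² - 85)² = (324 - 85)² = 239² = 57121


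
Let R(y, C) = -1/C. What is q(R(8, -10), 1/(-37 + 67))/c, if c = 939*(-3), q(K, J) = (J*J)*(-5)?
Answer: 1/507060 ≈ 1.9722e-6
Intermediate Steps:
q(K, J) = -5*J**2 (q(K, J) = J**2*(-5) = -5*J**2)
c = -2817
q(R(8, -10), 1/(-37 + 67))/c = -5/(-37 + 67)**2/(-2817) = -5*(1/30)**2*(-1/2817) = -5*1/900*(-1/2817) = -1/180*(-1/2817) = 1/507060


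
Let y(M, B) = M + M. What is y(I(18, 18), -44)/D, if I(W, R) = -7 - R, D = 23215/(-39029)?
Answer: 390290/4643 ≈ 84.060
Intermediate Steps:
D = -23215/39029 (D = 23215*(-1/39029) = -23215/39029 ≈ -0.59481)
y(M, B) = 2*M
y(I(18, 18), -44)/D = (2*(-7 - 1*18))/(-23215/39029) = (2*(-7 - 18))*(-39029/23215) = (2*(-25))*(-39029/23215) = -50*(-39029/23215) = 390290/4643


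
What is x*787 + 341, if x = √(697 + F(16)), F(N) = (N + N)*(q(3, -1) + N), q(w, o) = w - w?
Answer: 341 + 787*√1209 ≈ 27706.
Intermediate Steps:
q(w, o) = 0
F(N) = 2*N² (F(N) = (N + N)*(0 + N) = (2*N)*N = 2*N²)
x = √1209 (x = √(697 + 2*16²) = √(697 + 2*256) = √(697 + 512) = √1209 ≈ 34.771)
x*787 + 341 = √1209*787 + 341 = 787*√1209 + 341 = 341 + 787*√1209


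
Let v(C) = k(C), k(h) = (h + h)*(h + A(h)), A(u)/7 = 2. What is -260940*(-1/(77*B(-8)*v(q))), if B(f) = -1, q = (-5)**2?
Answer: -8698/5005 ≈ -1.7379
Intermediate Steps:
A(u) = 14 (A(u) = 7*2 = 14)
q = 25
k(h) = 2*h*(14 + h) (k(h) = (h + h)*(h + 14) = (2*h)*(14 + h) = 2*h*(14 + h))
v(C) = 2*C*(14 + C)
-260940*(-1/(77*B(-8)*v(q))) = -260940*1/(3850*(14 + 25)) = -260940/(-154*25*39*(-1)) = -260940/(-77*1950*(-1)) = -260940/((-150150*(-1))) = -260940/150150 = -260940*1/150150 = -8698/5005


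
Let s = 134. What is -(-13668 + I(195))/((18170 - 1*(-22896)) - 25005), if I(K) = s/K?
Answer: 2665126/3131895 ≈ 0.85096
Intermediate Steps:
I(K) = 134/K
-(-13668 + I(195))/((18170 - 1*(-22896)) - 25005) = -(-13668 + 134/195)/((18170 - 1*(-22896)) - 25005) = -(-13668 + 134*(1/195))/((18170 + 22896) - 25005) = -(-13668 + 134/195)/(41066 - 25005) = -(-2665126)/(195*16061) = -1*(-2665126/3131895) = 2665126/3131895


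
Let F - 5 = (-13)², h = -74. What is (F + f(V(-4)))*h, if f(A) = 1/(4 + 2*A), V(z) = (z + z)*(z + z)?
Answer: -849853/66 ≈ -12877.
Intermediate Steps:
V(z) = 4*z² (V(z) = (2*z)*(2*z) = 4*z²)
F = 174 (F = 5 + (-13)² = 5 + 169 = 174)
(F + f(V(-4)))*h = (174 + 1/(2*(2 + 4*(-4)²)))*(-74) = (174 + 1/(2*(2 + 4*16)))*(-74) = (174 + 1/(2*(2 + 64)))*(-74) = (174 + (½)/66)*(-74) = (174 + (½)*(1/66))*(-74) = (174 + 1/132)*(-74) = (22969/132)*(-74) = -849853/66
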